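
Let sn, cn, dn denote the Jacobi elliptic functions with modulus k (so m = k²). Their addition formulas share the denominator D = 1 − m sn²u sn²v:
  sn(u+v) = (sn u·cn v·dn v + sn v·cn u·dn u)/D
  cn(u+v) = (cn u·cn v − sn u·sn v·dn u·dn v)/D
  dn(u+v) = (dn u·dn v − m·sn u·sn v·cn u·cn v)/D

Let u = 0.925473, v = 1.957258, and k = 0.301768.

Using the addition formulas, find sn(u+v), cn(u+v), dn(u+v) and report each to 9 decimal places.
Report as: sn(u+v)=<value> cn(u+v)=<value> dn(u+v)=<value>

sn(u+v)=0.327580446 cn(u+v)=-0.944823291 dn(u+v)=0.995102018

sn u = 0.7927802158657265, cn u = 0.6095076122017609, dn u = 0.9709615233152807
sn v = 0.9450374417576883, cn v = -0.3269621288101788, dn v = 0.9584733660262816
m = k² = 0.091063925824
D = 1 − m·sn²u·sn²v = 0.9488848067615546
sn(u+v) = (sn u·cn v·dn v + sn v·cn u·dn u)/D = 0.3108361084384157/0.9488848067615546 = 0.3275804462496001
cn(u+v) = (cn u·cn v − sn u·sn v·dn u·dn v)/D = -0.8965284659138127/0.9488848067615546 = -0.9448232910099713
dn(u+v) = (dn u·dn v − m·sn u·sn v·cn u·cn v)/D = 0.9442371858776135/0.9488848067615546 = 0.9951020178099352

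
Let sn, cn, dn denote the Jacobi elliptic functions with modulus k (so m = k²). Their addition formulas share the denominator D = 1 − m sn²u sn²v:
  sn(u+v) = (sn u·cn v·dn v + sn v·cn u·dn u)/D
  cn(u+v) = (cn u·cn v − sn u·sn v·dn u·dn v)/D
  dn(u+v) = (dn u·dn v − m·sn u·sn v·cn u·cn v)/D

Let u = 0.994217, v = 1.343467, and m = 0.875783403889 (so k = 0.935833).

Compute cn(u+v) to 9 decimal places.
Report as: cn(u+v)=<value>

cn(u+v)=0.049052052

sn u = 0.7695759401391534, cn u = 0.6385553009402852, dn u = 0.6937721489156421
sn v = 0.8891221709963714, cn v = 0.4576699302365181, dn v = 0.5546708336344117
m = k² = 0.875783403889
D = 1 − m·sn²u·sn²v = 0.5899634659245118
cn(u+v) = (cn u·cn v − sn u·sn v·dn u·dn v)/D = 0.02893891837814947/0.5899634659245118 = 0.04905205160933189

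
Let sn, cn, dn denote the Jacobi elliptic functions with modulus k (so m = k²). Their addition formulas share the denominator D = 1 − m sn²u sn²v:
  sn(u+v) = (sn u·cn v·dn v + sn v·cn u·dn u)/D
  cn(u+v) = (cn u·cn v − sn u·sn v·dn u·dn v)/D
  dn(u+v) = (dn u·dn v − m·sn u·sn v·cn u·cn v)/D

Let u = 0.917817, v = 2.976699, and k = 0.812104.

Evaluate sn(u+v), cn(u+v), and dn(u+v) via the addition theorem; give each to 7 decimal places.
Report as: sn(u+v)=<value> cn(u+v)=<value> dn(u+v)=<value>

sn u = 0.7491813387113974, cn u = 0.662364946027942, dn u = 0.7936204536398413
sn v = 0.8182434035202084, cn v = -0.5748719271243512, dn v = 0.7472893838708858
m = k² = 0.659512906816
D = 1 − m·sn²u·sn²v = 0.752165235010763
sn(u+v) = (sn u·cn v·dn v + sn v·cn u·dn u)/D = 0.1082779660296998/0.752165235010763 = 0.1439550260896469
cn(u+v) = (cn u·cn v − sn u·sn v·dn u·dn v)/D = -0.7443308557565429/0.752165235010763 = -0.9895842311109899
dn(u+v) = (dn u·dn v − m·sn u·sn v·cn u·cn v)/D = 0.7470075860823357/0.752165235010763 = 0.9931429309833052

sn(u+v)=0.1439550 cn(u+v)=-0.9895842 dn(u+v)=0.9931429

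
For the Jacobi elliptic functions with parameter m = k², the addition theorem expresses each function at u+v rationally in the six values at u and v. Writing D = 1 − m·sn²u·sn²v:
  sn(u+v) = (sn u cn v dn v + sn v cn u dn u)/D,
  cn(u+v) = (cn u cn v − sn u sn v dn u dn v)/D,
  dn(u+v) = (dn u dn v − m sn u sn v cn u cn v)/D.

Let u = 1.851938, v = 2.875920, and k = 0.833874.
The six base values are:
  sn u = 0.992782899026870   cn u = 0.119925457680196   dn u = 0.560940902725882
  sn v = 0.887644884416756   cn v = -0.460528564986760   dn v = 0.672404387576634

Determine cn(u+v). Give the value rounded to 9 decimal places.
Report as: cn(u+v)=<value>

cn(u+v)=-0.842625736

m = k² = 0.695345847876
D = 1 − m·sn²u·sn²v = 0.4600072236443312
cn(u+v) = (cn u·cn v − sn u·sn v·dn u·dn v)/D = -0.3876139255143954/0.4600072236443312 = -0.842625736273418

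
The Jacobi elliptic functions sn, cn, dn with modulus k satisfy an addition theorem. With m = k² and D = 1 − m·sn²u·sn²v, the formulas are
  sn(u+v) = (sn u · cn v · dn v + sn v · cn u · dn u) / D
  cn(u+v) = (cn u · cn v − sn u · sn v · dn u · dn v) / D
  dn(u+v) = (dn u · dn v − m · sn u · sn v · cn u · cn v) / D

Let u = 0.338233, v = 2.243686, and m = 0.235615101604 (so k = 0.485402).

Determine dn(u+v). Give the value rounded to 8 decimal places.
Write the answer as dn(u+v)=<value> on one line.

sn u = 0.330421103483263, cn u = 0.94383361583115, dn u = 0.9870541978785862
sn v = 0.8773551803556273, cn v = -0.4798415233211323, dn v = 0.9047843819408908
m = k² = 0.235615101604
D = 1 − m·sn²u·sn²v = 0.9801988886140206
dn(u+v) = (dn u·dn v − m·sn u·sn v·cn u·cn v)/D = 0.9240054739484848/0.9801988886140206 = 0.9426714156501523

dn(u+v)=0.94267142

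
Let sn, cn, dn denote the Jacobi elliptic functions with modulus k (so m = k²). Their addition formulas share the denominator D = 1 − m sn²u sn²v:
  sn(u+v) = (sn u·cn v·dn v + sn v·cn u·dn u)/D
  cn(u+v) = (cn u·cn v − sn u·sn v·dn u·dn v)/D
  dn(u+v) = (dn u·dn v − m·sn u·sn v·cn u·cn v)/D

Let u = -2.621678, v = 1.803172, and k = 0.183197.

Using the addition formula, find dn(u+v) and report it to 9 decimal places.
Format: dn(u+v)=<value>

sn u = -0.5192063869849897, cn u = -0.8546488914835104, dn u = 0.9954660950168945
sn v = 0.9769137656737547, cn v = -0.2136340198496586, dn v = 0.9838549551078431
m = k² = 0.033561140809
D = 1 − m·sn²u·sn²v = 0.9913656584118109
dn(u+v) = (dn u·dn v − m·sn u·sn v·cn u·cn v)/D = 0.9825023225515538/0.9913656584118109 = 0.9910594685371125

dn(u+v)=0.991059469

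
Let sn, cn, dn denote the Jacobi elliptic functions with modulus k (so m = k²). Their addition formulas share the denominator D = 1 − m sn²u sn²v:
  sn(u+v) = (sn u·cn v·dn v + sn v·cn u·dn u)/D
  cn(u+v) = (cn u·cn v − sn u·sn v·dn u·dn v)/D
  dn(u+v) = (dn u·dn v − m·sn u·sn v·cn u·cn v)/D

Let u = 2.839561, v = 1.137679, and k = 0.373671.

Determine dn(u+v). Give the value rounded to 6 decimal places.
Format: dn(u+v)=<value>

dn(u+v)=0.969973

sn u = 0.4073668533461832, cn u = -0.9132646094067312, dn u = 0.9883464536916215
sn v = 0.8962690000893985, cn v = 0.4435108561002197, dn v = 0.9422502164421365
m = k² = 0.139630016241
D = 1 − m·sn²u·sn²v = 0.9813865483211179
dn(u+v) = (dn u·dn v − m·sn u·sn v·cn u·cn v)/D = 0.9519188839106905/0.9813865483211179 = 0.9699734376216604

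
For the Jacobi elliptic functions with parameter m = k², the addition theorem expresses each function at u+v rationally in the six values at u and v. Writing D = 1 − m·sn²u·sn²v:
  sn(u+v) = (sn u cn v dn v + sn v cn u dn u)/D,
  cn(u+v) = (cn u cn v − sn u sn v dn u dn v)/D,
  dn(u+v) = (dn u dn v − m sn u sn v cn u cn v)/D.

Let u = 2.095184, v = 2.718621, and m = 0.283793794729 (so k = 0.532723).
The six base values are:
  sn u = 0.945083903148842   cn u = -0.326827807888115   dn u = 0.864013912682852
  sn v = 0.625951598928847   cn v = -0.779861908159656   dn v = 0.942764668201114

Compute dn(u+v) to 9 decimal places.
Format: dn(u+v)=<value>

dn(u+v)=0.856873351

m = k² = 0.283793794729
D = 1 − m·sn²u·sn²v = 0.9006826475286942
dn(u+v) = (dn u·dn v − m·sn u·sn v·cn u·cn v)/D = 0.771770958411193/0.9006826475286942 = 0.8568733510396688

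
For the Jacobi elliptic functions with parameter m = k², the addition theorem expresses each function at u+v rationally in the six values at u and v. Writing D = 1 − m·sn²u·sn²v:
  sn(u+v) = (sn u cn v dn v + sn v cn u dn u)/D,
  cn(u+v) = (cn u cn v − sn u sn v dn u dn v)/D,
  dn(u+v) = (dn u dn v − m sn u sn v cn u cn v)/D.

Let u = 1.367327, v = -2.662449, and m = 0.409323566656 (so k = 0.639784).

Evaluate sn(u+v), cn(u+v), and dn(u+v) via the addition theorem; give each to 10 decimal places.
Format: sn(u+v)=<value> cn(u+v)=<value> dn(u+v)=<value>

sn(u+v)=-0.9280163488 cn(u+v)=0.3725394695 dn(u+v)=0.8046643233

sn u = 0.9479705826822654, cn u = 0.3183579343585555, dn u = 0.7950862236988214
sn v = -0.7597542364200421, cn v = -0.6502103507648881, dn v = 0.8739150933303615
m = k² = 0.409323566656
D = 1 − m·sn²u·sn²v = 0.7876742183030298
sn(u+v) = (sn u·cn v·dn v + sn v·cn u·dn u)/D = -0.730974552130841/0.7876742183030298 = -0.9280163488220511
cn(u+v) = (cn u·cn v − sn u·sn v·dn u·dn v)/D = 0.2934397354081507/0.7876742183030298 = 0.3725394694780529
dn(u+v) = (dn u·dn v − m·sn u·sn v·cn u·cn v)/D = 0.6338133418503598/0.7876742183030298 = 0.8046643232983443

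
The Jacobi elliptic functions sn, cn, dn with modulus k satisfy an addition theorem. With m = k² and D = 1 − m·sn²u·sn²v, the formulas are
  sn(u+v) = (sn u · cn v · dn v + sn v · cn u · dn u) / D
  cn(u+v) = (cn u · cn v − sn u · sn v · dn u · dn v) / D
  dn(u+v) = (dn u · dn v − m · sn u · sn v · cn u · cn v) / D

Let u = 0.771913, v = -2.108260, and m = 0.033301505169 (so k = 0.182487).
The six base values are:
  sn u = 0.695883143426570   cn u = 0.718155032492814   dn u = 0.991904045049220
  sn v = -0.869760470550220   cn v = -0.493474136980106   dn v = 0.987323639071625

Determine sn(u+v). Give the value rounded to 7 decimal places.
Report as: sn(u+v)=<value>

m = k² = 0.033301505169
D = 1 − m·sn²u·sn²v = 0.9878006742587676
sn(u+v) = (sn u·cn v·dn v + sn v·cn u·dn u)/D = -0.9586132075306239/0.9878006742587676 = -0.9704520684296499

sn(u+v)=-0.9704521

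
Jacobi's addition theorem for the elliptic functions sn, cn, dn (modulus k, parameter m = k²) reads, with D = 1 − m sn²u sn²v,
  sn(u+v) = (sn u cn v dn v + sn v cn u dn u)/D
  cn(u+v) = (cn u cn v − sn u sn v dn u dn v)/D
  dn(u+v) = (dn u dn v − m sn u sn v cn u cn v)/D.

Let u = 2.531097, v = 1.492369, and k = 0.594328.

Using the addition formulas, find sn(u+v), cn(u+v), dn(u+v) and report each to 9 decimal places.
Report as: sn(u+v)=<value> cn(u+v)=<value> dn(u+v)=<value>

sn(u+v)=-0.498939569 cn(u+v)=-0.866636779 dn(u+v)=0.955022372

sn u = 0.7946627990613964, cn u = -0.6070510981687676, dn u = 0.8814430346706487
sn v = 0.9790464427955492, cn v = 0.2036370861345775, dn v = 0.8132784375059175
m = k² = 0.353225771584
D = 1 − m·sn²u·sn²v = 0.7861916138569884
sn(u+v) = (sn u·cn v·dn v + sn v·cn u·dn u)/D = -0.3922621049711456/0.7861916138569884 = -0.498939569002449
cn(u+v) = (cn u·cn v − sn u·sn v·dn u·dn v)/D = -0.6813425678046704/0.7861916138569884 = -0.866636778866239
dn(u+v) = (dn u·dn v − m·sn u·sn v·cn u·cn v)/D = 0.7508305800906519/0.7861916138569884 = 0.9550223722269711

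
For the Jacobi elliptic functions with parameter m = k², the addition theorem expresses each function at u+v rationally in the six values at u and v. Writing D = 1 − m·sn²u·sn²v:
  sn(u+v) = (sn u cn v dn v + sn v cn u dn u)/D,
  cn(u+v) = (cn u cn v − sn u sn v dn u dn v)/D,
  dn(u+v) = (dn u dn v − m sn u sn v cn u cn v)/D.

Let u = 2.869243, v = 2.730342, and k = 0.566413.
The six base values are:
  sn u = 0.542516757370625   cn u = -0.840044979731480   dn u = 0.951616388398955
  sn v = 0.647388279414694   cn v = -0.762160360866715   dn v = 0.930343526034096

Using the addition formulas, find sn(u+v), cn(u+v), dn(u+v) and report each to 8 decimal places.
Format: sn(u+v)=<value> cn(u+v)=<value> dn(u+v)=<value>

m = k² = 0.320823686569
D = 1 − m·sn²u·sn²v = 0.9604248650413541
sn(u+v) = (sn u·cn v·dn v + sn v·cn u·dn u)/D = -0.9022054360103115/0.9604248650413541 = -0.9393815891797681
cn(u+v) = (cn u·cn v − sn u·sn v·dn u·dn v)/D = 0.3293042250308169/0.9604248650413541 = 0.3428734896577648
dn(u+v) = (dn u·dn v − m·sn u·sn v·cn u·cn v)/D = 0.8131872931857148/0.9604248650413541 = 0.8466953769993247

sn(u+v)=-0.93938159 cn(u+v)=0.34287349 dn(u+v)=0.84669538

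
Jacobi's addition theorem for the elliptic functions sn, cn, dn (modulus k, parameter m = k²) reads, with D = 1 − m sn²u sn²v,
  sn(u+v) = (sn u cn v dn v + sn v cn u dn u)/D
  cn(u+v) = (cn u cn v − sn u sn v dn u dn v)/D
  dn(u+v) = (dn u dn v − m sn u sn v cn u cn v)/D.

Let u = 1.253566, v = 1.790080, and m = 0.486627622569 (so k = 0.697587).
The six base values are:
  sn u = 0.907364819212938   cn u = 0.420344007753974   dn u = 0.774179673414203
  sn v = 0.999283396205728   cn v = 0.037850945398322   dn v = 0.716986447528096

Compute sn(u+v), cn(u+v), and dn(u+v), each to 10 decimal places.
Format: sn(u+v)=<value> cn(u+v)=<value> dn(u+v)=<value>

m = k² = 0.486627622569
D = 1 − m·sn²u·sn²v = 0.5999281696362383
sn(u+v) = (sn u·cn v·dn v + sn v·cn u·dn u)/D = 0.3498132125388471/0.5999281696362383 = 0.5830918270614857
cn(u+v) = (cn u·cn v − sn u·sn v·dn u·dn v)/D = -0.4873853968435436/0.5999281696362383 = -0.8124062538004606
dn(u+v) = (dn u·dn v − m·sn u·sn v·cn u·cn v)/D = 0.5480561423219939/0.5999281696362383 = 0.9135362699409555

sn(u+v)=0.5830918271 cn(u+v)=-0.8124062538 dn(u+v)=0.9135362699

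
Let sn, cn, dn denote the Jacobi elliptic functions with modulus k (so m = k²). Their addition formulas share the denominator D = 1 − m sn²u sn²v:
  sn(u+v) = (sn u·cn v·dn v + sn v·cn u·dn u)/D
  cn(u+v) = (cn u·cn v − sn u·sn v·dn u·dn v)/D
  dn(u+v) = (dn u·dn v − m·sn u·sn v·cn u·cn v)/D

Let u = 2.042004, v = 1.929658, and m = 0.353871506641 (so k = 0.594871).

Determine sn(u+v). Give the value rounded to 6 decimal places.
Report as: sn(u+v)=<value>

sn(u+v)=-0.454575

sn u = 0.9716968850402132, cn u = -0.2362311656051053, dn u = 0.8160124696851103
sn v = 0.9891767540767548, cn v = -0.1467288287766768, dn v = 0.8085462983622787
m = k² = 0.353871506641
D = 1 − m·sn²u·sn²v = 0.6730698154018012
sn(u+v) = (sn u·cn v·dn v + sn v·cn u·dn u)/D = -0.3059604592385963/0.6730698154018012 = -0.4545746254509239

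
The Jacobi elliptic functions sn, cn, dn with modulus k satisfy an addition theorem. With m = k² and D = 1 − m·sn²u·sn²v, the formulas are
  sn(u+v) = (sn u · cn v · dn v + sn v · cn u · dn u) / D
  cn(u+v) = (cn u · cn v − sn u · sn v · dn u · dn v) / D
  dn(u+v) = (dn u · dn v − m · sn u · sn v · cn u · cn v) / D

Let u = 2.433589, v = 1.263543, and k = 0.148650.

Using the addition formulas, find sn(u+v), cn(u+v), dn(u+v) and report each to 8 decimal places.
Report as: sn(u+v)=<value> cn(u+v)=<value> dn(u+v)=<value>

sn u = 0.6626203811406396, cn u = -0.7489554262417982, dn u = 0.9951371973881124
sn v = 0.9515243535638312, cn v = 0.3075734133096246, dn v = 0.9899462449775457
m = k² = 0.0220968225
D = 1 − m·sn²u·sn²v = 0.9912158605148254
sn(u+v) = (sn u·cn v·dn v + sn v·cn u·dn u)/D = -0.5074284420686221/0.9912158605148254 = -0.511925265002388
cn(u+v) = (cn u·cn v − sn u·sn v·dn u·dn v)/D = -0.8514841503609781/0.9912158605148254 = -0.8590299896116752
dn(u+v) = (dn u·dn v − m·sn u·sn v·cn u·cn v)/D = 0.9883416981003758/0.9912158605148254 = 0.9971003668030929

sn(u+v)=-0.51192527 cn(u+v)=-0.85902999 dn(u+v)=0.99710037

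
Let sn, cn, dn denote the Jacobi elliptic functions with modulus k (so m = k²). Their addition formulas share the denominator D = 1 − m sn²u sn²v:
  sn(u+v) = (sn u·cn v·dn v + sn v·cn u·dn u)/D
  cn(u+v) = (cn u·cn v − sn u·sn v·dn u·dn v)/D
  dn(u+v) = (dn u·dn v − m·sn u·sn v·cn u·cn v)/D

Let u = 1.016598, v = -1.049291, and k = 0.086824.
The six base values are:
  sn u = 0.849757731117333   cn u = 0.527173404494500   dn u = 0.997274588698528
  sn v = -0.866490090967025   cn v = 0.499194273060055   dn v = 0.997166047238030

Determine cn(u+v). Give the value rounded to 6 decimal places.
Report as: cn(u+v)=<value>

cn(u+v)=0.999466

m = k² = 0.007538406976
D = 1 − m·sn²u·sn²v = 0.9959130715919101
cn(u+v) = (cn u·cn v − sn u·sn v·dn u·dn v)/D = 0.9953808884206109/0.9959130715919101 = 0.9994656329086549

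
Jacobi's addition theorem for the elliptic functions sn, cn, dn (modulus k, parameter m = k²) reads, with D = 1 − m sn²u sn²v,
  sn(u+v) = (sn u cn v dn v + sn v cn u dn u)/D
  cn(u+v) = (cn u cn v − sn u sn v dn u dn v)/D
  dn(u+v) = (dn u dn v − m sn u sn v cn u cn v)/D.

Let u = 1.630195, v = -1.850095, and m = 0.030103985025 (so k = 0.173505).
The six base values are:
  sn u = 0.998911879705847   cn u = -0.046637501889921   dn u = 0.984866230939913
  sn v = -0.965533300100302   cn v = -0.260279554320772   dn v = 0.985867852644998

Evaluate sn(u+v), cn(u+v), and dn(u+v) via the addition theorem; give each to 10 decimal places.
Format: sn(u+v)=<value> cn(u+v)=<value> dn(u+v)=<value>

sn(u+v)=-0.2180804698 cn(u+v)=0.9759307909 dn(u+v)=0.9992838845

m = k² = 0.030103985025
D = 1 − m·sn²u·sn²v = 0.9719964649220632
sn(u+v) = (sn u·cn v·dn v + sn v·cn u·dn u)/D = -0.2119734457204583/0.9719964649220632 = -0.2180804698064975
cn(u+v) = (cn u·cn v − sn u·sn v·dn u·dn v)/D = 0.9486012787944066/0.9719964649220632 = 0.9759307909319069
dn(u+v) = (dn u·dn v − m·sn u·sn v·cn u·cn v)/D = 0.9713004031904864/0.9719964649220632 = 0.9992838845029826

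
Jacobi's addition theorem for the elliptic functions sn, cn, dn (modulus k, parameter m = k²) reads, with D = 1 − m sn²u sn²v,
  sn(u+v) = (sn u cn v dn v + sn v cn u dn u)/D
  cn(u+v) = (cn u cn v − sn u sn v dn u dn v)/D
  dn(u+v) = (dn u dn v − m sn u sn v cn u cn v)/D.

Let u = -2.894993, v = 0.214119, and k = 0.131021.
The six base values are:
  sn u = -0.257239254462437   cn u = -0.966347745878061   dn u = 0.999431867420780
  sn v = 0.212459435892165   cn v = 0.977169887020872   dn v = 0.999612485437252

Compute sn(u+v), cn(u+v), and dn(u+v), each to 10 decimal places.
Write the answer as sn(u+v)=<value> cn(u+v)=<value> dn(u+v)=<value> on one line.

m = k² = 0.017166502441
D = 1 − m·sn²u·sn²v = 0.9999487246832198
sn(u+v) = (sn u·cn v·dn v + sn v·cn u·dn u)/D = -0.4564620988964262/0.9999487246832198 = -0.4564855053353178
cn(u+v) = (cn u·cn v − sn u·sn v·dn u·dn v)/D = -0.8896852276320356/0.9999487246832198 = -0.8897308488631601
dn(u+v) = (dn u·dn v − m·sn u·sn v·cn u·cn v)/D = 0.9981586446689014/0.9999487246832198 = 0.9982098281940551

sn(u+v)=-0.4564855053 cn(u+v)=-0.8897308489 dn(u+v)=0.9982098282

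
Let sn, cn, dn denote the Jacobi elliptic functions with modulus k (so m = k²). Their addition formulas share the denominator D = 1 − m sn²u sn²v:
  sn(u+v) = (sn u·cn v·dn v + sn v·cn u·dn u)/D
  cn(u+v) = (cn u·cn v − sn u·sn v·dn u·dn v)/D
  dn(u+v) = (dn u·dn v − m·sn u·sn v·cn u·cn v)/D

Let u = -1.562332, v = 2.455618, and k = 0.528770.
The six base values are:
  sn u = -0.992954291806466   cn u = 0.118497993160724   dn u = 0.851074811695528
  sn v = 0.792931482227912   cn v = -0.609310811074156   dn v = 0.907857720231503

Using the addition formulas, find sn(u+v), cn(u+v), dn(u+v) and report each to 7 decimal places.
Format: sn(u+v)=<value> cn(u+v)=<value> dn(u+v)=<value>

sn(u+v)=0.7611678 cn(u+v)=0.6485550 dn(u+v)=0.9154276

m = k² = 0.2795977129
D = 1 − m·sn²u·sn²v = 0.8266741049223034
sn(u+v) = (sn u·cn v·dn v + sn v·cn u·dn u)/D = 0.6292377280085689/0.8266741049223034 = 0.761167822073862
cn(u+v) = (cn u·cn v − sn u·sn v·dn u·dn v)/D = 0.5361435977419722/0.8266741049223034 = 0.6485549680939416
dn(u+v) = (dn u·dn v − m·sn u·sn v·cn u·cn v)/D = 0.7567602818682068/0.8266741049223034 = 0.9154275879239407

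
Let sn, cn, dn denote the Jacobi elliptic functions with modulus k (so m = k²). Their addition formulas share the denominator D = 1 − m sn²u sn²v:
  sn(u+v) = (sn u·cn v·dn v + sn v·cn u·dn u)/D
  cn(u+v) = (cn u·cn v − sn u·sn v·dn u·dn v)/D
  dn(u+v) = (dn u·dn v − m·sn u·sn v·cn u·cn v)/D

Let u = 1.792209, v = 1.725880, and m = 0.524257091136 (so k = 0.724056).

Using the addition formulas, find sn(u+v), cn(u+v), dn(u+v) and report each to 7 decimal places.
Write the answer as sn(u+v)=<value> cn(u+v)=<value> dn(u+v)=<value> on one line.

sn u = 0.9983605347594518, cn u = 0.05723847163247274, dn u = 0.6909851679287966
sn v = 0.9946810987936713, cn v = 0.1030024839633239, dn v = 0.6937615012434649
m = k² = 0.524257091136
D = 1 − m·sn²u·sn²v = 0.4830043912135394
sn(u+v) = (sn u·cn v·dn v + sn v·cn u·dn u)/D = 0.110682570518121/0.4830043912135394 = 0.2291543773339889
cn(u+v) = (cn u·cn v − sn u·sn v·dn u·dn v)/D = -0.4701516888357023/0.4830043912135394 = -0.9733900920744323
dn(u+v) = (dn u·dn v − m·sn u·sn v·cn u·cn v)/D = 0.4763095228321274/0.4830043912135394 = 0.9861391148751436

sn(u+v)=0.2291544 cn(u+v)=-0.9733901 dn(u+v)=0.9861391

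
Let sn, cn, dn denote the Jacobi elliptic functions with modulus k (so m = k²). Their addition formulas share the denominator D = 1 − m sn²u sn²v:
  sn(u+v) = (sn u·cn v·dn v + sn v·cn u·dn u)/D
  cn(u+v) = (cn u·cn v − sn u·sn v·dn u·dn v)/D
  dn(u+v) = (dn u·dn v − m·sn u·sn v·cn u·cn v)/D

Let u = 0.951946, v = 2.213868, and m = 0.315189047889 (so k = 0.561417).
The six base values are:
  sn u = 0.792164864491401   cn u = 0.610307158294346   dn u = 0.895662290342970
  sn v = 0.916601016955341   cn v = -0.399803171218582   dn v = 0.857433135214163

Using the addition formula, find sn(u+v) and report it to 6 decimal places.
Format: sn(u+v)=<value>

m = k² = 0.315189047889
D = 1 − m·sn²u·sn²v = 0.833826051406299
sn(u+v) = (sn u·cn v·dn v + sn v·cn u·dn u)/D = 0.2294831259186414/0.833826051406299 = 0.2752170258192388

sn(u+v)=0.275217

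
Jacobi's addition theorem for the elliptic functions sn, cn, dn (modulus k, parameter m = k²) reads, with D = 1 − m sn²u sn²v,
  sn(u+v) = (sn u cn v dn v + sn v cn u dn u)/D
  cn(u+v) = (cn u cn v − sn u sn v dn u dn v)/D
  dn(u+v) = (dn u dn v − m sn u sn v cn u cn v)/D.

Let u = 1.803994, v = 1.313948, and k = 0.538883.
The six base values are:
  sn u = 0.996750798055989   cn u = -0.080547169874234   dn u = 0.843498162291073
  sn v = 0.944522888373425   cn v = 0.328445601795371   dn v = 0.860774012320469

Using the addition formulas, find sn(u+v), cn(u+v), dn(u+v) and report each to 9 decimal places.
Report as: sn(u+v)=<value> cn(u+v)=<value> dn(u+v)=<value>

sn(u+v)=0.293055366 cn(u+v)=-0.956095473 dn(u+v)=0.987451501

m = k² = 0.290394887689
D = 1 − m·sn²u·sn²v = 0.7426126943696338
sn(u+v) = (sn u·cn v·dn v + sn v·cn u·dn u)/D = 0.2176266347331629/0.7426126943696338 = 0.293055365715092
cn(u+v) = (cn u·cn v − sn u·sn v·dn u·dn v)/D = -0.7100086349430165/0.7426126943696338 = -0.9560954725473778
dn(u+v) = (dn u·dn v − m·sn u·sn v·cn u·cn v)/D = 0.7332940196823501/0.7426126943696338 = 0.9874515009534091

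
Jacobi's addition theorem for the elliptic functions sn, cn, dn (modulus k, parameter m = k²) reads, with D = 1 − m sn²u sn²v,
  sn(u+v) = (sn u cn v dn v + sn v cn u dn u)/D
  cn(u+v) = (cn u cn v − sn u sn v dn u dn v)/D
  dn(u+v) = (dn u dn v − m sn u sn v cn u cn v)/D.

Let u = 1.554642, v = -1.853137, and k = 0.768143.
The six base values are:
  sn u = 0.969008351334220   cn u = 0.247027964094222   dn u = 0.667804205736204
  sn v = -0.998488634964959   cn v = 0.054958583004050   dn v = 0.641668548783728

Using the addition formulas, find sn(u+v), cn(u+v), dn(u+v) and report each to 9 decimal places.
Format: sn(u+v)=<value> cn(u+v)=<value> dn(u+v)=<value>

sn(u+v)=-0.291631485 cn(u+v)=0.956530751 dn(u+v)=0.974585769

m = k² = 0.590043668449
D = 1 − m·sn²u·sn²v = 0.4476358975935408
sn(u+v) = (sn u·cn v·dn v + sn v·cn u·dn u)/D = -0.1305447213479465/0.4476358975935408 = -0.2916314845385408
cn(u+v) = (cn u·cn v − sn u·sn v·dn u·dn v)/D = 0.4281775012101429/0.4476358975935408 = 0.9565307507999138
dn(u+v) = (dn u·dn v − m·sn u·sn v·cn u·cn v)/D = 0.4362595755964611/0.4476358975935408 = 0.9745857692418369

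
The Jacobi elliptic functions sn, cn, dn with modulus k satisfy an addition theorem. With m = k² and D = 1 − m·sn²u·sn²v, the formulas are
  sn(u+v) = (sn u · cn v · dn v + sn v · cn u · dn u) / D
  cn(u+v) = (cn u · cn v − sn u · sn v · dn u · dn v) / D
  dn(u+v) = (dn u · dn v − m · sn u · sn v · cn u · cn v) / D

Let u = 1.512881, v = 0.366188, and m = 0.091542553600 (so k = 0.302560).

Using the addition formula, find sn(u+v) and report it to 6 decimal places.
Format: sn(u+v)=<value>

sn u = 0.9958293583497536, cn u = 0.09123534977583046, dn u = 0.9535299871841487
sn v = 0.3573780742830795, cn v = 0.9339598021444594, dn v = 0.994136946573763
m = k² = 0.0915425536
D = 1 − m·sn²u·sn²v = 0.9884055892184404
sn(u+v) = (sn u·cn v·dn v + sn v·cn u·dn u)/D = 0.9557019070841942/0.9884055892184404 = 0.96691269000198

sn(u+v)=0.966913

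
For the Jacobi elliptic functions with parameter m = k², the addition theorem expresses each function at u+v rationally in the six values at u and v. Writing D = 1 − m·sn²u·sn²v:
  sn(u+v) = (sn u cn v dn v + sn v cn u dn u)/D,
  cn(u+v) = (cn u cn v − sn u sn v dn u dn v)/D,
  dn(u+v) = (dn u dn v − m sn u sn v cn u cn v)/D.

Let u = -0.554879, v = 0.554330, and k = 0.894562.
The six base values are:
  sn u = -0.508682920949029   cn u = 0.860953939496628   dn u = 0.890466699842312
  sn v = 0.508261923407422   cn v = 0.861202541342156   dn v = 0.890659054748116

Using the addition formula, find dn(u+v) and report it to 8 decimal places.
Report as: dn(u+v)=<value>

m = k² = 0.800241171844
D = 1 − m·sn²u·sn²v = 0.9465078127923175
dn(u+v) = (dn u·dn v − m·sn u·sn v·cn u·cn v)/D = 0.9465076986465702/0.9465078127923175 = 0.9999998794032698

dn(u+v)=0.99999988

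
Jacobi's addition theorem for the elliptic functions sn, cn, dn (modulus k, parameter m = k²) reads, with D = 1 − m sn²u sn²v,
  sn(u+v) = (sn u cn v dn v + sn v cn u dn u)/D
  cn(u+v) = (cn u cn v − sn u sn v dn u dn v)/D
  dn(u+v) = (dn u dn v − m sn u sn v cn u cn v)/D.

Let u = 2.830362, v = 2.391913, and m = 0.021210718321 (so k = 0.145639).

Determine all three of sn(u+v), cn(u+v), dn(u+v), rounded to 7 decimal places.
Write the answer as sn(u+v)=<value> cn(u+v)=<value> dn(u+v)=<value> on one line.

sn u = 0.3221210151312067, cn u = -0.9466985009023944, dn u = 0.9988989611268396
sn v = 0.6926274971742552, cn v = -0.7212954666141519, dn v = 0.9948992520113147
m = k² = 0.021210718321
D = 1 − m·sn²u·sn²v = 0.9989441725408897
sn(u+v) = (sn u·cn v·dn v + sn v·cn u·dn u)/D = -0.8861467492470667/0.9989441725408897 = -0.8870833562130762
cn(u+v) = (cn u·cn v − sn u·sn v·dn u·dn v)/D = 0.4611218913175333/0.9989441725408897 = 0.4616092710612997
dn(u+v) = (dn u·dn v − m·sn u·sn v·cn u·cn v)/D = 0.9905723672349272/0.9989441725408897 = 0.991619346169598

sn(u+v)=-0.8870834 cn(u+v)=0.4616093 dn(u+v)=0.9916193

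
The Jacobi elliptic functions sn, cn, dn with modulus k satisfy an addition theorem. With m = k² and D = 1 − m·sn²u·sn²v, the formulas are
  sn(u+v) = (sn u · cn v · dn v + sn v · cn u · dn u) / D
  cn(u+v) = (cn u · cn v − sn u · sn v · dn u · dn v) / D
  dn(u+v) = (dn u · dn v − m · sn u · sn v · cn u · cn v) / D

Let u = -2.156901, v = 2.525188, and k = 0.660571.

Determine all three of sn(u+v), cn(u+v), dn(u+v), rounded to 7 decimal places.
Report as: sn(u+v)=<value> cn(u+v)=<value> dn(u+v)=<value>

sn u = -0.9644033635406238, cn u = -0.2644355354174838, dn u = 0.7708167833403242
sn v = 0.8465934867666518, cn v = -0.532240047501391, dn v = 0.8290091049275801
m = k² = 0.436354046041
D = 1 − m·sn²u·sn²v = 0.7091250739397599
sn(u+v) = (sn u·cn v·dn v + sn v·cn u·dn u)/D = 0.2529631834886681/0.7091250739397599 = 0.3567257635994371
cn(u+v) = (cn u·cn v − sn u·sn v·dn u·dn v)/D = 0.6624711301553815/0.7091250739397599 = 0.9342091465964131
dn(u+v) = (dn u·dn v − m·sn u·sn v·cn u·cn v)/D = 0.6891559422022099/0.7091250739397599 = 0.9718397607539027

sn(u+v)=0.3567258 cn(u+v)=0.9342091 dn(u+v)=0.9718398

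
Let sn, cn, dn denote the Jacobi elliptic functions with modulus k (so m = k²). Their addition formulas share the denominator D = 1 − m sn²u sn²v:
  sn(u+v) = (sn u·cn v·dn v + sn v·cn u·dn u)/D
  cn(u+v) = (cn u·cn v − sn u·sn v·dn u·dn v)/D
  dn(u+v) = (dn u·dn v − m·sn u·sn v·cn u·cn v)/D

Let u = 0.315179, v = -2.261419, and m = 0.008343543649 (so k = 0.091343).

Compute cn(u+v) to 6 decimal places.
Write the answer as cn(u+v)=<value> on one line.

cn(u+v)=-0.362236

sn u = 0.3099460811181838, cn u = 0.9507541358308573, dn u = 0.9995991518370209
sn v = -0.7745033658753932, cn v = -0.6325697876500954, dn v = 0.9974944008640306
m = k² = 0.008343543649
D = 1 − m·sn²u·sn²v = 0.9995191944629297
cn(u+v) = (cn u·cn v − sn u·sn v·dn u·dn v)/D = -0.3620615227645977/0.9995191944629297 = -0.362235687688963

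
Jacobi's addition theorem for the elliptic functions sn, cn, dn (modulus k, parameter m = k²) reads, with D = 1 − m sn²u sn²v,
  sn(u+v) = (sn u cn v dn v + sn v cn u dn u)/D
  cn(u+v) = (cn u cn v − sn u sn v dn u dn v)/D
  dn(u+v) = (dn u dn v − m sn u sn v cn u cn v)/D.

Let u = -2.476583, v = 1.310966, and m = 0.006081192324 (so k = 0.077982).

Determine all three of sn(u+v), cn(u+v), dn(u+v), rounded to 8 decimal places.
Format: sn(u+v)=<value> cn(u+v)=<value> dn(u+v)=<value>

sn u = -0.6206127138466914, cn u = -0.7841172485106068, dn u = 0.9988281969936294
sn v = 0.9660172189871023, cn v = 0.2584777217100632, dn v = 0.9971585112660736
m = k² = 0.006081192324
D = 1 − m·sn²u·sn²v = 0.9978142534049235
sn(u+v) = (sn u·cn v·dn v + sn v·cn u·dn u)/D = -0.9165419014212461/0.9978142534049235 = -0.9185496181214639
cn(u+v) = (cn u·cn v − sn u·sn v·dn u·dn v)/D = 0.394441665189102/0.9978142534049235 = 0.3953057032840695
dn(u+v) = (dn u·dn v − m·sn u·sn v·cn u·cn v)/D = 0.9952511162618422/0.9978142534049235 = 0.9974312482164542

sn(u+v)=-0.91854962 cn(u+v)=0.39530570 dn(u+v)=0.99743125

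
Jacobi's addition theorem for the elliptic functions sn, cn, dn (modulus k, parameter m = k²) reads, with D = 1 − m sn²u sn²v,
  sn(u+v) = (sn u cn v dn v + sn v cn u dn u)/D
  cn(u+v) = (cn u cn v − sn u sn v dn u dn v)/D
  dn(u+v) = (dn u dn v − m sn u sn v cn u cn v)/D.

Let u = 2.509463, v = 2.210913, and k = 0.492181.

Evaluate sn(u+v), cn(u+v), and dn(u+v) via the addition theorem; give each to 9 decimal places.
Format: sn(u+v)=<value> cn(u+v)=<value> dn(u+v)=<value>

sn(u+v)=-0.960077738 cn(u+v)=-0.279733332 dn(u+v)=0.881313502

sn u = 0.7393233381958814, cn u = -0.6733505785242174, dn u = 0.9314454845431882
sn v = 0.8934635683340586, cn v = -0.4491356722191758, dn v = 0.8981222845222593
m = k² = 0.242242136761
D = 1 − m·sn²u·sn²v = 0.8943006741920176
sn(u+v) = (sn u·cn v·dn v + sn v·cn u·dn u)/D = -0.8585981683652437/0.8943006741920176 = -0.9600777379945168
cn(u+v) = (cn u·cn v − sn u·sn v·dn u·dn v)/D = -0.250165707362432/0.8943006741920176 = -0.2797333319562256
dn(u+v) = (dn u·dn v − m·sn u·sn v·cn u·cn v)/D = 0.7881592590979982/0.8943006741920176 = 0.881313502094901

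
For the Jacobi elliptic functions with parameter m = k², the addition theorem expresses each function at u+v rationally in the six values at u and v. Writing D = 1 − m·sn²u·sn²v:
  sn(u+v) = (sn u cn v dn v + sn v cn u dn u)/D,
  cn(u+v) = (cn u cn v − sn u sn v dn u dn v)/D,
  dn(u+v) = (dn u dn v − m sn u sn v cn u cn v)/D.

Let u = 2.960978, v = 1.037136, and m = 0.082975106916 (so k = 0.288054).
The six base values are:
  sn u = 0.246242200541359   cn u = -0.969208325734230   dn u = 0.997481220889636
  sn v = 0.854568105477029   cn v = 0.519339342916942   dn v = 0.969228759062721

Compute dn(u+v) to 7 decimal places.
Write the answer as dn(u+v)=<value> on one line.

dn(u+v)=0.9791739

m = k² = 0.082975106916
D = 1 − m·sn²u·sn²v = 0.9963257716181786
dn(u+v) = (dn u·dn v − m·sn u·sn v·cn u·cn v)/D = 0.9755762001627291/0.9963257716181786 = 0.9791739087289199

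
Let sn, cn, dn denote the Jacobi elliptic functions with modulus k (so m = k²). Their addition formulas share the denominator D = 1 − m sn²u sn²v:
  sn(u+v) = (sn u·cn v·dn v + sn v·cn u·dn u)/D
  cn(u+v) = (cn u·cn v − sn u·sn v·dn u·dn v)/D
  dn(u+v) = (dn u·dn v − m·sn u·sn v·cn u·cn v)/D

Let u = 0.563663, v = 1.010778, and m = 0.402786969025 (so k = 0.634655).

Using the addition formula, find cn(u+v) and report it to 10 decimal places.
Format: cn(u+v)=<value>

cn(u+v)=0.1582131183

sn u = 0.5247621700955949, cn u = 0.8512488853658264, dn u = 0.942911662567218
sn v = 0.8160966261342187, cn v = 0.5779154754913085, dn v = 0.855417067379374
m = k² = 0.402786969025
D = 1 − m·sn²u·sn²v = 0.926127360743273
cn(u+v) = (cn u·cn v − sn u·sn v·dn u·dn v)/D = 0.1465254976547262/0.926127360743273 = 0.1582131182660781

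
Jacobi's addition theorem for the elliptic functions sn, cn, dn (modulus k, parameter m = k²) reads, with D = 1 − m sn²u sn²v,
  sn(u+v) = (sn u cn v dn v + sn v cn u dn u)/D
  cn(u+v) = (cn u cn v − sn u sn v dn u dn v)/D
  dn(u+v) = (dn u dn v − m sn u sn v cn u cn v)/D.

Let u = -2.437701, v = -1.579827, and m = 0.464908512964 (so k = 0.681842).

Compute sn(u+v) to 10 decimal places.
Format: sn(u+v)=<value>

sn(u+v)=0.3550354110

sn u = -0.8958477508094018, cn u = -0.4443611227028484, dn u = 0.7917643827079385
sn v = -0.9837545971659291, cn v = 0.1795185019848944, dn v = 0.7416697673029078
m = k² = 0.464908512964
D = 1 − m·sn²u·sn²v = 0.6389149866087721
sn(u+v) = (sn u·cn v·dn v + sn v·cn u·dn u)/D = 0.2268374448760475/0.6389149866087721 = 0.3550354110177529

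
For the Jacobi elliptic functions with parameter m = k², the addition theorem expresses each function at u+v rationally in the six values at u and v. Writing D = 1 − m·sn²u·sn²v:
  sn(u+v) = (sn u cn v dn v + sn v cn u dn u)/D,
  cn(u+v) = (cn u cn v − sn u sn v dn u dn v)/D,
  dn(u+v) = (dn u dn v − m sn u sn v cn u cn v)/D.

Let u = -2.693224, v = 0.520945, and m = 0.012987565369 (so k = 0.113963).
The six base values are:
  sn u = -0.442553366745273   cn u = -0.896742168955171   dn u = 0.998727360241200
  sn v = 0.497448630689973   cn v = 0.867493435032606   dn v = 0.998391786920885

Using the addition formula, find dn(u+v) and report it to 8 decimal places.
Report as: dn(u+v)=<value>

m = k² = 0.012987565369
D = 1 − m·sn²u·sn²v = 0.9993705582814904
dn(u+v) = (dn u·dn v − m·sn u·sn v·cn u·cn v)/D = 0.9948969857030655/0.9993705582814904 = 0.9955236097948317

dn(u+v)=0.99552361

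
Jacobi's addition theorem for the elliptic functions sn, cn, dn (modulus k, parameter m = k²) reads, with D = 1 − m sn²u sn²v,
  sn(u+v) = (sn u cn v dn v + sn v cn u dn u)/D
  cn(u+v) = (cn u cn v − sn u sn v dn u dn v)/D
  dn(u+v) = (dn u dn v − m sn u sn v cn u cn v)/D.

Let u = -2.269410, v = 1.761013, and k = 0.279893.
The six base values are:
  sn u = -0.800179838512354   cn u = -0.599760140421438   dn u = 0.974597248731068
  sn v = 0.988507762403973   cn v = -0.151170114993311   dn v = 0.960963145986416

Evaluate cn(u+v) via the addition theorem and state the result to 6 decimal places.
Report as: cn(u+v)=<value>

cn(u+v)=0.874317

m = k² = 0.078340091449
D = 1 − m·sn²u·sn²v = 0.9509860784357951
cn(u+v) = (cn u·cn v − sn u·sn v·dn u·dn v)/D = 0.8314634696380981/0.9509860784357951 = 0.8743171834920121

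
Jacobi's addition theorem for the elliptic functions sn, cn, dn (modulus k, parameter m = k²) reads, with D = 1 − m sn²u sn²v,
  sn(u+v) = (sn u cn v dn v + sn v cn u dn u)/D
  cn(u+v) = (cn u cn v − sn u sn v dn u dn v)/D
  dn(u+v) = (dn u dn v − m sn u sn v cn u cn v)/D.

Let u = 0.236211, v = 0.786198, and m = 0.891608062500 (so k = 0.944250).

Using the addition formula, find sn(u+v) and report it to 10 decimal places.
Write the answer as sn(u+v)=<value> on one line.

sn(u+v)=0.7804241143

sn u = 0.2321415757375256, cn u = 0.9726820080653793, dn u = 0.9756800187668362
sn v = 0.6618962169224679, cn v = 0.749595489596706, dn v = 0.7806283503969575
m = k² = 0.8916080625
D = 1 − m·sn²u·sn²v = 0.9789496345059726
sn(u+v) = (sn u·cn v·dn v + sn v·cn u·dn u)/D = 0.7639959014605625/0.9789496345059726 = 0.7804241143070791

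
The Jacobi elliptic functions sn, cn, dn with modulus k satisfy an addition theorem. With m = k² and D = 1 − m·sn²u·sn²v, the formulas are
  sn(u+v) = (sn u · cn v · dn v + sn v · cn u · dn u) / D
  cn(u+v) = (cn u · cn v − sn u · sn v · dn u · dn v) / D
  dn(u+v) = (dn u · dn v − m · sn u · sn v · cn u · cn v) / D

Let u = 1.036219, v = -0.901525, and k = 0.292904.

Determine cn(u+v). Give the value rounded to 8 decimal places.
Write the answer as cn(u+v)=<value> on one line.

cn(u+v)=0.99094714

sn u = 0.8538875182385441, cn u = 0.5204575930817226, dn u = 0.9682181849743478
sn v = -0.7787288151112699, cn v = 0.6273606877350522, dn v = 0.9736394001344611
m = k² = 0.085792753216
D = 1 − m·sn²u·sn²v = 0.9620663680707809
cn(u+v) = (cn u·cn v − sn u·sn v·dn u·dn v)/D = 0.9533569195011315/0.9620663680707809 = 0.990947143712014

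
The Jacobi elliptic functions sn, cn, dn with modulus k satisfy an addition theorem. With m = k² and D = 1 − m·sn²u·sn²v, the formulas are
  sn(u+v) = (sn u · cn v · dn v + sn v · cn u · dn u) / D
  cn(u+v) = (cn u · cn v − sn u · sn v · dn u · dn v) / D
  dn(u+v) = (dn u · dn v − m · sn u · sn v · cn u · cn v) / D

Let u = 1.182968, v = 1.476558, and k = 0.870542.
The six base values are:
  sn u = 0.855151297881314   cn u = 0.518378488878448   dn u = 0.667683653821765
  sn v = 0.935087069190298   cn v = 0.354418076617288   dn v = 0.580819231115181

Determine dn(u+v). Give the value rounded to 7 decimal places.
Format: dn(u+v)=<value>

dn(u+v)=0.5363965

m = k² = 0.757843373764
D = 1 − m·sn²u·sn²v = 0.5154155442833872
dn(u+v) = (dn u·dn v − m·sn u·sn v·cn u·cn v)/D = 0.2764670732404523/0.5154155442833872 = 0.5363964597242422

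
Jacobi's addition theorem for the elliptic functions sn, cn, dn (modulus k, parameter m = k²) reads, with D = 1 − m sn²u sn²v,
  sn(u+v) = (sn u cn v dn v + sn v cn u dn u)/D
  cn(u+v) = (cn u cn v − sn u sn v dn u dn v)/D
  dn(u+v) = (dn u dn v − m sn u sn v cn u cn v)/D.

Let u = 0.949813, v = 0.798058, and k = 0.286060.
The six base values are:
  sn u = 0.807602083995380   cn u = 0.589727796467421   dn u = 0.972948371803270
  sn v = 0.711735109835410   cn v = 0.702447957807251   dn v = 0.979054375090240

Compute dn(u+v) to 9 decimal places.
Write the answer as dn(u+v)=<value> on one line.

m = k² = 0.0818303236
D = 1 − m·sn²u·sn²v = 0.9729637838025987
dn(u+v) = (dn u·dn v − m·sn u·sn v·cn u·cn v)/D = 0.9330845650876363/0.9729637838025987 = 0.9590126381075522

dn(u+v)=0.959012638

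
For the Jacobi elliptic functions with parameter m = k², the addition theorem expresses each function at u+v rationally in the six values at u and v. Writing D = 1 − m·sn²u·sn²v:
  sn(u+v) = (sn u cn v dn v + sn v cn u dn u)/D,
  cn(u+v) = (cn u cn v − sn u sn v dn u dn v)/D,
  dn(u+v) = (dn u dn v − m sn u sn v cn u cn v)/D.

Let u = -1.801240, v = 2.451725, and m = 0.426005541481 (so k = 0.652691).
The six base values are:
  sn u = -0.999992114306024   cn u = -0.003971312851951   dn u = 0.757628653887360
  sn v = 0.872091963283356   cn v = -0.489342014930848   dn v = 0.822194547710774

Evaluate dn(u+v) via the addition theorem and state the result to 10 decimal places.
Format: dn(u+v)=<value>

m = k² = 0.426005541481
D = 1 − m·sn²u·sn²v = 0.6760089841337701
dn(u+v) = (dn u·dn v − m·sn u·sn v·cn u·cn v)/D = 0.623640121014712/0.6760089841337701 = 0.9225322971318748

dn(u+v)=0.9225322971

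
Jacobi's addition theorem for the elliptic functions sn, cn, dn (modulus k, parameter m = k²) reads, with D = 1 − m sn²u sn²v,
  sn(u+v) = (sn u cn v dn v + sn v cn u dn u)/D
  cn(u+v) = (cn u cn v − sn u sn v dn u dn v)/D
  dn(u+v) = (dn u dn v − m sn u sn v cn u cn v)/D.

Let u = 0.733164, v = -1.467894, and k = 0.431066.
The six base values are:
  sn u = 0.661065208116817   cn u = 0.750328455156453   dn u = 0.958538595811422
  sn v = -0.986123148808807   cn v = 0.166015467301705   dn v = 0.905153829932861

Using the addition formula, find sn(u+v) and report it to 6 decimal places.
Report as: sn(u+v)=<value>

sn(u+v)=-0.662191

m = k² = 0.185817896356
D = 1 − m·sn²u·sn²v = 0.9210343074925007
sn(u+v) = (sn u·cn v·dn v + sn v·cn u·dn u)/D = -0.6099003296396443/0.9210343074925007 = -0.6621906748512842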